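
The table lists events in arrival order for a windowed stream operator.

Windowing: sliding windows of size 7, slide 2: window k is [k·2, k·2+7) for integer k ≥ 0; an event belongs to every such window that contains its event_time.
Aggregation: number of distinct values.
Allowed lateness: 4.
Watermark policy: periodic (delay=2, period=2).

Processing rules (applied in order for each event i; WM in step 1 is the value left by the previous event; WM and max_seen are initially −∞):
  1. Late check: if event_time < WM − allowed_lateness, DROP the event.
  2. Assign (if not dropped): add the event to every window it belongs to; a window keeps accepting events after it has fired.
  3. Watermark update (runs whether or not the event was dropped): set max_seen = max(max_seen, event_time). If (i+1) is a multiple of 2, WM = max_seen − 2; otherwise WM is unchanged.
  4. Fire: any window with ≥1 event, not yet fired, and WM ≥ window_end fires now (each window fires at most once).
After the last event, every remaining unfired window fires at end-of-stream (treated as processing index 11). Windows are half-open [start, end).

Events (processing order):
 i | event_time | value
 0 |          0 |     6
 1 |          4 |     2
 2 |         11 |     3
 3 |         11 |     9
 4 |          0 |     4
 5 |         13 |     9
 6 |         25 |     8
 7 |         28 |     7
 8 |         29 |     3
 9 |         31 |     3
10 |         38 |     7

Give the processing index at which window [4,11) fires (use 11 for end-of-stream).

i=0 t=0 v=6: → [0,7); WM=−∞
i=1 t=4 v=2: → [4,11),[2,9),[0,7); WM=2
i=2 t=11 v=3: → [10,17),[8,15),[6,13); WM=2
i=3 t=11 v=9: → [10,17),[8,15),[6,13); WM=9; [0,7) fires=2 [2,9) fires=1
i=4 t=0 v=4: DROP (t<9-4); WM=9
i=5 t=13 v=9: → [12,19),[10,17),[8,15); WM=11; [4,11) fires=1
i=6 t=25 v=8: → [24,31),[22,29),[20,27); WM=11
i=7 t=28 v=7: → [28,35),[26,33),[24,31),[22,29); WM=26; [6,13) fires=2 [8,15) fires=2 [10,17) fires=2 [12,19) fires=1
i=8 t=29 v=3: → [28,35),[26,33),[24,31); WM=26
i=9 t=31 v=3: → [30,37),[28,35),[26,33); WM=29; [20,27) fires=1 [22,29) fires=2
i=10 t=38 v=7: → [38,45),[36,43),[34,41),[32,39); WM=29

5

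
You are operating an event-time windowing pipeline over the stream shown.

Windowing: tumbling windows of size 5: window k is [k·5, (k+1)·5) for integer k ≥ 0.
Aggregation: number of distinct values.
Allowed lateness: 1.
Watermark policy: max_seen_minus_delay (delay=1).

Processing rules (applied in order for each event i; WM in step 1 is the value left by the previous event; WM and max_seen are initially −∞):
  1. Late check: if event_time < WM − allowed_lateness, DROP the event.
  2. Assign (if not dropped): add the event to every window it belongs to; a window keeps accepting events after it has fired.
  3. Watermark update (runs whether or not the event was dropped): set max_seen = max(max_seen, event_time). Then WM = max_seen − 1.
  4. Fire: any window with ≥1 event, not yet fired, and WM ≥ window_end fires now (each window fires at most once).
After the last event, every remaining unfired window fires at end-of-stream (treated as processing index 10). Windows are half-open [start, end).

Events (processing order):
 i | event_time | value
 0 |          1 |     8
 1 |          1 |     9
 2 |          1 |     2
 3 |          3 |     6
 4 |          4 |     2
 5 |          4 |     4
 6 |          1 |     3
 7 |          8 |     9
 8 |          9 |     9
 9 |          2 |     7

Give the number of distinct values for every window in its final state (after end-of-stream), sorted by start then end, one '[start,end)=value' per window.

[0,5)=5 [5,10)=1

i=0 t=1 v=8: → [0,5); WM=0
i=1 t=1 v=9: → [0,5); WM=0
i=2 t=1 v=2: → [0,5); WM=0
i=3 t=3 v=6: → [0,5); WM=2
i=4 t=4 v=2: → [0,5); WM=3
i=5 t=4 v=4: → [0,5); WM=3
i=6 t=1 v=3: DROP (t<3-1); WM=3
i=7 t=8 v=9: → [5,10); WM=7; [0,5) fires=5
i=8 t=9 v=9: → [5,10); WM=8
i=9 t=2 v=7: DROP (t<8-1); WM=8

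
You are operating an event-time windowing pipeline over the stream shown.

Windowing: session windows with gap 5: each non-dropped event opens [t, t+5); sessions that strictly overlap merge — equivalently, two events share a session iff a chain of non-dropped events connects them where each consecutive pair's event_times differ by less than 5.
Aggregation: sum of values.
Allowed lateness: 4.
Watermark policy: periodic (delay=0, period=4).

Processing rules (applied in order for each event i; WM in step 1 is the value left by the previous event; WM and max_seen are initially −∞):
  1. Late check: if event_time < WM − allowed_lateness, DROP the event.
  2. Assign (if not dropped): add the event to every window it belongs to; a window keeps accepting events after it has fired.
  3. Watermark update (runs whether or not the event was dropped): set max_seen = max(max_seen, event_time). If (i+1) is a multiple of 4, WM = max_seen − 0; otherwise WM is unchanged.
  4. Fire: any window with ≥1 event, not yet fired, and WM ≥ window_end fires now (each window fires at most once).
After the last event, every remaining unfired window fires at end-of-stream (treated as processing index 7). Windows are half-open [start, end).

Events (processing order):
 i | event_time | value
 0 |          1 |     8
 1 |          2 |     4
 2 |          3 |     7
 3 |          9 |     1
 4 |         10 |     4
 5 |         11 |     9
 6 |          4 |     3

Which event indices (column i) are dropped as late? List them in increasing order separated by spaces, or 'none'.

6

i=0 t=1 v=8: → [1,6); WM=−∞
i=1 t=2 v=4: → [1,7); WM=−∞
i=2 t=3 v=7: → [1,8); WM=−∞
i=3 t=9 v=1: → [9,14); WM=9
i=4 t=10 v=4: → [9,15); WM=9
i=5 t=11 v=9: → [9,16); WM=9
i=6 t=4 v=3: DROP (t<9-4); WM=9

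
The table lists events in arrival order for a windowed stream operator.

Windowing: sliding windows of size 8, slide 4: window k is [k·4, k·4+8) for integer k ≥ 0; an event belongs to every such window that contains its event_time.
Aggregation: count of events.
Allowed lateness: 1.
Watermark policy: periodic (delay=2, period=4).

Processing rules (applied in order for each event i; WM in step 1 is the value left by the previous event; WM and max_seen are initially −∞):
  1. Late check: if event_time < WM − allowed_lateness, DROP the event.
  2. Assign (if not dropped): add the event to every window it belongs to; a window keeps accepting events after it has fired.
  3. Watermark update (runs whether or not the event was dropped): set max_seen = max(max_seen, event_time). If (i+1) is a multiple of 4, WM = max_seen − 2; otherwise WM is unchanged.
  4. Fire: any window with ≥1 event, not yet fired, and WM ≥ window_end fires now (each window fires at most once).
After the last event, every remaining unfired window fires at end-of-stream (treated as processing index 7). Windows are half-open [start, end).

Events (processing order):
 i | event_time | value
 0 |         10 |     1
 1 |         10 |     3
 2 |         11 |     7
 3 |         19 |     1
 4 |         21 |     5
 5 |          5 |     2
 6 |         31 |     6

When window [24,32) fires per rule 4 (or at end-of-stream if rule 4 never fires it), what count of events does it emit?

1

i=0 t=10 v=1: → [8,16),[4,12); WM=−∞
i=1 t=10 v=3: → [8,16),[4,12); WM=−∞
i=2 t=11 v=7: → [8,16),[4,12); WM=−∞
i=3 t=19 v=1: → [16,24),[12,20); WM=17; [4,12) fires=3 [8,16) fires=3
i=4 t=21 v=5: → [20,28),[16,24); WM=17
i=5 t=5 v=2: DROP (t<17-1); WM=17
i=6 t=31 v=6: → [28,36),[24,32); WM=17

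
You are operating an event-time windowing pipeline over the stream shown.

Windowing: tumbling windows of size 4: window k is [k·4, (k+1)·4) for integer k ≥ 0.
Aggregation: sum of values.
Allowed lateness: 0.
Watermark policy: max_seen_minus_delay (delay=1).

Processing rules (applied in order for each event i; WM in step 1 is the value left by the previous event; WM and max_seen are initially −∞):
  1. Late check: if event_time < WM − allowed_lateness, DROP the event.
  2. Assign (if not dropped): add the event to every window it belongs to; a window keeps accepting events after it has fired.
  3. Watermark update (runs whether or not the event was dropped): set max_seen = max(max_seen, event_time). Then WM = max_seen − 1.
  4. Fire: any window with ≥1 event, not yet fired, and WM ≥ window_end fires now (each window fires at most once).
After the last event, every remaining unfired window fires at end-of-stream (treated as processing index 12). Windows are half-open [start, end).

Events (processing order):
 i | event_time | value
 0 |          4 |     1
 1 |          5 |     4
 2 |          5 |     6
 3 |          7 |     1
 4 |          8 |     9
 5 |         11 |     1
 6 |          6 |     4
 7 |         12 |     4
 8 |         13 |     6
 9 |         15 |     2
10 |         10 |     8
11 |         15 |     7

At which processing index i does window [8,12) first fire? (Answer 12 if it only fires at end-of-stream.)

8

i=0 t=4 v=1: → [4,8); WM=3
i=1 t=5 v=4: → [4,8); WM=4
i=2 t=5 v=6: → [4,8); WM=4
i=3 t=7 v=1: → [4,8); WM=6
i=4 t=8 v=9: → [8,12); WM=7
i=5 t=11 v=1: → [8,12); WM=10; [4,8) fires=12
i=6 t=6 v=4: DROP (t<10-0); WM=10
i=7 t=12 v=4: → [12,16); WM=11
i=8 t=13 v=6: → [12,16); WM=12; [8,12) fires=10
i=9 t=15 v=2: → [12,16); WM=14
i=10 t=10 v=8: DROP (t<14-0); WM=14
i=11 t=15 v=7: → [12,16); WM=14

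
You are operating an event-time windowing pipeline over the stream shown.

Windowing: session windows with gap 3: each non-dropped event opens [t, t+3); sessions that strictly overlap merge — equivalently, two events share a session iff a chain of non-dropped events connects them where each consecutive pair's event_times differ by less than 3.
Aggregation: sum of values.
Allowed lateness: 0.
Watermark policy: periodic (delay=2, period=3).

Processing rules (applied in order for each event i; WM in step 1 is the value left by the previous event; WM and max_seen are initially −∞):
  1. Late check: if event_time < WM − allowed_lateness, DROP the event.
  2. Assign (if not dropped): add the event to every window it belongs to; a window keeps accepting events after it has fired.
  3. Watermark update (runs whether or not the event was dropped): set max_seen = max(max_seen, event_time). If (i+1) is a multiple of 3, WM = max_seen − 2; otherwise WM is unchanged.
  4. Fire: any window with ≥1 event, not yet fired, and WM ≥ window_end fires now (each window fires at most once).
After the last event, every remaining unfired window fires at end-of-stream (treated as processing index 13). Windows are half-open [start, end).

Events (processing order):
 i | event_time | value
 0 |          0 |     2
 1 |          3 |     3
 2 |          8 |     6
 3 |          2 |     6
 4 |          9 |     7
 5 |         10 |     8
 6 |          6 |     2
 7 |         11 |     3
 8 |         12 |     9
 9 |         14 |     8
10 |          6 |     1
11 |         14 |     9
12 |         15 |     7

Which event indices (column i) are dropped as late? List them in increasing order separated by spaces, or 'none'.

i=0 t=0 v=2: → [0,3); WM=−∞
i=1 t=3 v=3: → [3,6); WM=−∞
i=2 t=8 v=6: → [8,11); WM=6
i=3 t=2 v=6: DROP (t<6-0); WM=6
i=4 t=9 v=7: → [8,12); WM=6
i=5 t=10 v=8: → [8,13); WM=8
i=6 t=6 v=2: DROP (t<8-0); WM=8
i=7 t=11 v=3: → [8,14); WM=8
i=8 t=12 v=9: → [8,15); WM=10
i=9 t=14 v=8: → [8,17); WM=10
i=10 t=6 v=1: DROP (t<10-0); WM=10
i=11 t=14 v=9: → [8,17); WM=12
i=12 t=15 v=7: → [8,18); WM=12

3 6 10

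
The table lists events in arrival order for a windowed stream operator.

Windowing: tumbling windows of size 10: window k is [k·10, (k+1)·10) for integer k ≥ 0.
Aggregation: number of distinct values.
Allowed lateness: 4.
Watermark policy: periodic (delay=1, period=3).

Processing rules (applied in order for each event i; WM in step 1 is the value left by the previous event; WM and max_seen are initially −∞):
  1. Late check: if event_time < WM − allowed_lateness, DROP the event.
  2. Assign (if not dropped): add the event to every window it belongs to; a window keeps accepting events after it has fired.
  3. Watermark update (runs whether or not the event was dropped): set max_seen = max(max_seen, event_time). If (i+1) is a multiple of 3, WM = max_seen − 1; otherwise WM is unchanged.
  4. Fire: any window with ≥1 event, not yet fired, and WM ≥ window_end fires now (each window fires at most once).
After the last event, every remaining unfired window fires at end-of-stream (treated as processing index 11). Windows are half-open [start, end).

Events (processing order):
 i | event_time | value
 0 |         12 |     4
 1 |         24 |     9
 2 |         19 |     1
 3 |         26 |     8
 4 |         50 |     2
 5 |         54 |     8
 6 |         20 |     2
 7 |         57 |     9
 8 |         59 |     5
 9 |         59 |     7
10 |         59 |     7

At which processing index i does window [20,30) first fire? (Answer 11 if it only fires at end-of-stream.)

i=0 t=12 v=4: → [10,20); WM=−∞
i=1 t=24 v=9: → [20,30); WM=−∞
i=2 t=19 v=1: → [10,20); WM=23; [10,20) fires=2
i=3 t=26 v=8: → [20,30); WM=23
i=4 t=50 v=2: → [50,60); WM=23
i=5 t=54 v=8: → [50,60); WM=53; [20,30) fires=2
i=6 t=20 v=2: DROP (t<53-4); WM=53
i=7 t=57 v=9: → [50,60); WM=53
i=8 t=59 v=5: → [50,60); WM=58
i=9 t=59 v=7: → [50,60); WM=58
i=10 t=59 v=7: → [50,60); WM=58

5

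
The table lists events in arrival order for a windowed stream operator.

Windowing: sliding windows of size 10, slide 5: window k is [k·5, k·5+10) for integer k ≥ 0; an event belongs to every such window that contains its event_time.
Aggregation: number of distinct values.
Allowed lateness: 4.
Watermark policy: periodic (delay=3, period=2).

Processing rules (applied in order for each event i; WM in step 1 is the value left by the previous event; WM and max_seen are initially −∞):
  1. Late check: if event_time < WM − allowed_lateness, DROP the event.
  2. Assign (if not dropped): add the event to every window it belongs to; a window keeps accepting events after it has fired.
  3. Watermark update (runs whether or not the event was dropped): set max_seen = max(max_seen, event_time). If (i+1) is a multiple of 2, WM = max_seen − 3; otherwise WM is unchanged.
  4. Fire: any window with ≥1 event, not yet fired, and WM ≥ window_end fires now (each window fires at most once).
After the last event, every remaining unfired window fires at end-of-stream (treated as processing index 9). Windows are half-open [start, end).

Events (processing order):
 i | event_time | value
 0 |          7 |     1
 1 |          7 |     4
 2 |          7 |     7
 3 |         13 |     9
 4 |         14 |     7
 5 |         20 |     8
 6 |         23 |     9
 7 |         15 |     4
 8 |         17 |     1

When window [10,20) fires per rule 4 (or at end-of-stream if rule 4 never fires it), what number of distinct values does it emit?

3

i=0 t=7 v=1: → [5,15),[0,10); WM=−∞
i=1 t=7 v=4: → [5,15),[0,10); WM=4
i=2 t=7 v=7: → [5,15),[0,10); WM=4
i=3 t=13 v=9: → [10,20),[5,15); WM=10; [0,10) fires=3
i=4 t=14 v=7: → [10,20),[5,15); WM=10
i=5 t=20 v=8: → [20,30),[15,25); WM=17; [5,15) fires=4
i=6 t=23 v=9: → [20,30),[15,25); WM=17
i=7 t=15 v=4: → [15,25),[10,20); WM=20; [10,20) fires=3
i=8 t=17 v=1: → [15,25),[10,20); WM=20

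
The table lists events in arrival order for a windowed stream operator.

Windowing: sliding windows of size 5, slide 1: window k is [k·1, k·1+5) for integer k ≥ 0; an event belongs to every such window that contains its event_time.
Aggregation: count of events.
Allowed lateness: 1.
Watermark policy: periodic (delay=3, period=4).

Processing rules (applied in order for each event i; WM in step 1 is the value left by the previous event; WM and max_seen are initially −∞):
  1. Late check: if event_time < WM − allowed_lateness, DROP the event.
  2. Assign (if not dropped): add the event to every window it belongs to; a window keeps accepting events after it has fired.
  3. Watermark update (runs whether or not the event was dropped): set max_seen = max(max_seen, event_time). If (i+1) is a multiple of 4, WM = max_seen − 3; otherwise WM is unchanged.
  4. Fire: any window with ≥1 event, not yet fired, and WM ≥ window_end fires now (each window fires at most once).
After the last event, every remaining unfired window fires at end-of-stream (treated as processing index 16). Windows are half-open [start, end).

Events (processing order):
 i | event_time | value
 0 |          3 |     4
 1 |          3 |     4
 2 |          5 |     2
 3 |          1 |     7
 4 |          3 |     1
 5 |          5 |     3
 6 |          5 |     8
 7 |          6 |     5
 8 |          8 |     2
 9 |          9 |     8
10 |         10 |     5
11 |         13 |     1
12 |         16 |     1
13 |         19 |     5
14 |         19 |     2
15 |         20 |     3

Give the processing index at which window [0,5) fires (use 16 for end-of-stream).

i=0 t=3 v=4: → [3,8),[2,7),[1,6),[0,5); WM=−∞
i=1 t=3 v=4: → [3,8),[2,7),[1,6),[0,5); WM=−∞
i=2 t=5 v=2: → [5,10),[4,9),[3,8),[2,7),[1,6); WM=−∞
i=3 t=1 v=7: → [1,6),[0,5); WM=2
i=4 t=3 v=1: → [3,8),[2,7),[1,6),[0,5); WM=2
i=5 t=5 v=3: → [5,10),[4,9),[3,8),[2,7),[1,6); WM=2
i=6 t=5 v=8: → [5,10),[4,9),[3,8),[2,7),[1,6); WM=2
i=7 t=6 v=5: → [6,11),[5,10),[4,9),[3,8),[2,7); WM=3
i=8 t=8 v=2: → [8,13),[7,12),[6,11),[5,10),[4,9); WM=3
i=9 t=9 v=8: → [9,14),[8,13),[7,12),[6,11),[5,10); WM=3
i=10 t=10 v=5: → [10,15),[9,14),[8,13),[7,12),[6,11); WM=3
i=11 t=13 v=1: → [13,18),[12,17),[11,16),[10,15),[9,14); WM=10; [0,5) fires=4 [1,6) fires=7 [2,7) fires=7 [3,8) fires=7 [4,9) fires=5 [5,10) fires=6
i=12 t=16 v=1: → [16,21),[15,20),[14,19),[13,18),[12,17); WM=10
i=13 t=19 v=5: → [19,24),[18,23),[17,22),[16,21),[15,20); WM=10
i=14 t=19 v=2: → [19,24),[18,23),[17,22),[16,21),[15,20); WM=10
i=15 t=20 v=3: → [20,25),[19,24),[18,23),[17,22),[16,21); WM=17; [6,11) fires=4 [7,12) fires=3 [8,13) fires=3 [9,14) fires=3 [10,15) fires=2 [11,16) fires=1 [12,17) fires=2

11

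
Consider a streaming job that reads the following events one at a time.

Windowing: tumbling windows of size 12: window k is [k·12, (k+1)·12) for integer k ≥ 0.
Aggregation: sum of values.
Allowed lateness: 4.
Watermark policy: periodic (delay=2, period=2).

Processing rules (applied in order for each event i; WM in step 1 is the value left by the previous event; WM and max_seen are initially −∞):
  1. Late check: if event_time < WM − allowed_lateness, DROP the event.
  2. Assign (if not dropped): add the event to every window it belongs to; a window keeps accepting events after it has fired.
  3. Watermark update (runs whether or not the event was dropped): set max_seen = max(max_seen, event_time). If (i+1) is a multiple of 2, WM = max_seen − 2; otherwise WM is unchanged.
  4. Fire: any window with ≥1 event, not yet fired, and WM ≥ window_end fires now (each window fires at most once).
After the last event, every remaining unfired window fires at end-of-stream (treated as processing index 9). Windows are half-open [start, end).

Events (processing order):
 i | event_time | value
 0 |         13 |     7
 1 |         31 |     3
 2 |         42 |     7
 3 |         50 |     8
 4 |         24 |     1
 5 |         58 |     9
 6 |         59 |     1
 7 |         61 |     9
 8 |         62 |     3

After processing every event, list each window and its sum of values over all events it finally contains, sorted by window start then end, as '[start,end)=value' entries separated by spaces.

i=0 t=13 v=7: → [12,24); WM=−∞
i=1 t=31 v=3: → [24,36); WM=29; [12,24) fires=7
i=2 t=42 v=7: → [36,48); WM=29
i=3 t=50 v=8: → [48,60); WM=48; [24,36) fires=3 [36,48) fires=7
i=4 t=24 v=1: DROP (t<48-4); WM=48
i=5 t=58 v=9: → [48,60); WM=56
i=6 t=59 v=1: → [48,60); WM=56
i=7 t=61 v=9: → [60,72); WM=59
i=8 t=62 v=3: → [60,72); WM=59

[12,24)=7 [24,36)=3 [36,48)=7 [48,60)=18 [60,72)=12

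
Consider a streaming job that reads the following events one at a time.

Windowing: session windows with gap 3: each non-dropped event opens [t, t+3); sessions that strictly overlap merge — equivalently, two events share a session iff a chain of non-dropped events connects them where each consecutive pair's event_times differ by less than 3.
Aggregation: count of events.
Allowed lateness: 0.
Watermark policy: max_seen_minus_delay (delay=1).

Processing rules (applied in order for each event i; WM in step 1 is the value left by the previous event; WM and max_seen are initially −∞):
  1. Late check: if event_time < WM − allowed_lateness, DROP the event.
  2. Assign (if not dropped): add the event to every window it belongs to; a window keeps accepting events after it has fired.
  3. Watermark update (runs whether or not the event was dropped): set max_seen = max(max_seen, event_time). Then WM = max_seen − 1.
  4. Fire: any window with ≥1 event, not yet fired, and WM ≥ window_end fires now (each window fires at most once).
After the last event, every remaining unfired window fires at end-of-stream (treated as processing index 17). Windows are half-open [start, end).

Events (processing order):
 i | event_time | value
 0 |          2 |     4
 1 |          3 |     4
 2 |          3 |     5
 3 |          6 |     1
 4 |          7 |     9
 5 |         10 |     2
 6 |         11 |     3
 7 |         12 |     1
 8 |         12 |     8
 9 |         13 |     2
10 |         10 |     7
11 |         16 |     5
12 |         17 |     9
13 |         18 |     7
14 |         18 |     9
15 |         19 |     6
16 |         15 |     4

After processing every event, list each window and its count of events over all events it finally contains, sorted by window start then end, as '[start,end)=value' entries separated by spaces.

i=0 t=2 v=4: → [2,5); WM=1
i=1 t=3 v=4: → [2,6); WM=2
i=2 t=3 v=5: → [2,6); WM=2
i=3 t=6 v=1: → [6,9); WM=5
i=4 t=7 v=9: → [6,10); WM=6
i=5 t=10 v=2: → [10,13); WM=9
i=6 t=11 v=3: → [10,14); WM=10
i=7 t=12 v=1: → [10,15); WM=11
i=8 t=12 v=8: → [10,15); WM=11
i=9 t=13 v=2: → [10,16); WM=12
i=10 t=10 v=7: DROP (t<12-0); WM=12
i=11 t=16 v=5: → [16,19); WM=15
i=12 t=17 v=9: → [16,20); WM=16
i=13 t=18 v=7: → [16,21); WM=17
i=14 t=18 v=9: → [16,21); WM=17
i=15 t=19 v=6: → [16,22); WM=18
i=16 t=15 v=4: DROP (t<18-0); WM=18

[2,6)=3 [6,10)=2 [10,16)=5 [16,22)=5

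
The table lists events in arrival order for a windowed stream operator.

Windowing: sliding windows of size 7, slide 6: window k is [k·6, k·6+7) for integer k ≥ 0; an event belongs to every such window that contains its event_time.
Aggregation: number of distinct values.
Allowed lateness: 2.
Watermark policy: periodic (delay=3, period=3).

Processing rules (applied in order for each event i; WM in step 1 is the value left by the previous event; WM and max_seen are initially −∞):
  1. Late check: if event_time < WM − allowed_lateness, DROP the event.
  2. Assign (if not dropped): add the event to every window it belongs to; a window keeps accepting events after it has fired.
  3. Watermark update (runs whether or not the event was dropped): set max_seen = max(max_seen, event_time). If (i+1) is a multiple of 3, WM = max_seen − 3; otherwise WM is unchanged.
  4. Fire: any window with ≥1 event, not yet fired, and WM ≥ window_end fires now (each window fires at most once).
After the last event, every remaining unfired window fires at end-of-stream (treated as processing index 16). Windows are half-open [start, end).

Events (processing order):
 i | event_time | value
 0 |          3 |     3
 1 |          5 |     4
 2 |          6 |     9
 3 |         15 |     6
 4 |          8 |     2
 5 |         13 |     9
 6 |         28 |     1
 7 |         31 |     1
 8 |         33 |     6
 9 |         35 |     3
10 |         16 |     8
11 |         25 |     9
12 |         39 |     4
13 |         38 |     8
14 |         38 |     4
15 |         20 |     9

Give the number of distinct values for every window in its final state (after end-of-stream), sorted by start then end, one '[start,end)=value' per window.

i=0 t=3 v=3: → [0,7); WM=−∞
i=1 t=5 v=4: → [0,7); WM=−∞
i=2 t=6 v=9: → [6,13),[0,7); WM=3
i=3 t=15 v=6: → [12,19); WM=3
i=4 t=8 v=2: → [6,13); WM=3
i=5 t=13 v=9: → [12,19); WM=12; [0,7) fires=3
i=6 t=28 v=1: → [24,31); WM=12
i=7 t=31 v=1: → [30,37); WM=12
i=8 t=33 v=6: → [30,37); WM=30; [6,13) fires=2 [12,19) fires=2
i=9 t=35 v=3: → [30,37); WM=30
i=10 t=16 v=8: DROP (t<30-2); WM=30
i=11 t=25 v=9: DROP (t<30-2); WM=32; [24,31) fires=1
i=12 t=39 v=4: → [36,43); WM=32
i=13 t=38 v=8: → [36,43); WM=32
i=14 t=38 v=4: → [36,43); WM=36
i=15 t=20 v=9: DROP (t<36-2); WM=36

[0,7)=3 [6,13)=2 [12,19)=2 [24,31)=1 [30,37)=3 [36,43)=2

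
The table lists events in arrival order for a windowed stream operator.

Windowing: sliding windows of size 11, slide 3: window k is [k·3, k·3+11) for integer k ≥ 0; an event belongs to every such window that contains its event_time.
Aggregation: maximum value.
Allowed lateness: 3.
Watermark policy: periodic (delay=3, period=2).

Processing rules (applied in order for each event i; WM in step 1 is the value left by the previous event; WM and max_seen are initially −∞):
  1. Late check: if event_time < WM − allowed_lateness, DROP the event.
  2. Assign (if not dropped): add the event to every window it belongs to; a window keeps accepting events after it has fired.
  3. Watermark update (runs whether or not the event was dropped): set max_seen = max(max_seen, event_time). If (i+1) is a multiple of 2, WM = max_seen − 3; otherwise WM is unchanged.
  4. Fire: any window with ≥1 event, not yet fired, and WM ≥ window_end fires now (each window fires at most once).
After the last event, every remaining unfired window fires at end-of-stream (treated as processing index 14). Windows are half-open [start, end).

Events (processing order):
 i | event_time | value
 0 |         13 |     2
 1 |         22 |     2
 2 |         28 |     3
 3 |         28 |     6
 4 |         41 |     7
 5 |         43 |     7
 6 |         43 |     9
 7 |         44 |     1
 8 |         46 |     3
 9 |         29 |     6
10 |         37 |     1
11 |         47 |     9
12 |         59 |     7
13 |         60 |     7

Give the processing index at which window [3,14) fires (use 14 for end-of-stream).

i=0 t=13 v=2: → [12,23),[9,20),[6,17),[3,14); WM=−∞
i=1 t=22 v=2: → [21,32),[18,29),[15,26),[12,23); WM=19; [3,14) fires=2 [6,17) fires=2
i=2 t=28 v=3: → [27,38),[24,35),[21,32),[18,29); WM=19
i=3 t=28 v=6: → [27,38),[24,35),[21,32),[18,29); WM=25; [9,20) fires=2 [12,23) fires=2
i=4 t=41 v=7: → [39,50),[36,47),[33,44); WM=25
i=5 t=43 v=7: → [42,53),[39,50),[36,47),[33,44); WM=40; [15,26) fires=2 [18,29) fires=6 [21,32) fires=6 [24,35) fires=6 [27,38) fires=6
i=6 t=43 v=9: → [42,53),[39,50),[36,47),[33,44); WM=40
i=7 t=44 v=1: → [42,53),[39,50),[36,47); WM=41
i=8 t=46 v=3: → [45,56),[42,53),[39,50),[36,47); WM=41
i=9 t=29 v=6: DROP (t<41-3); WM=43
i=10 t=37 v=1: DROP (t<43-3); WM=43
i=11 t=47 v=9: → [45,56),[42,53),[39,50); WM=44; [33,44) fires=9
i=12 t=59 v=7: → [57,68),[54,65),[51,62); WM=44
i=13 t=60 v=7: → [60,71),[57,68),[54,65),[51,62); WM=57; [36,47) fires=9 [39,50) fires=9 [42,53) fires=9 [45,56) fires=9

1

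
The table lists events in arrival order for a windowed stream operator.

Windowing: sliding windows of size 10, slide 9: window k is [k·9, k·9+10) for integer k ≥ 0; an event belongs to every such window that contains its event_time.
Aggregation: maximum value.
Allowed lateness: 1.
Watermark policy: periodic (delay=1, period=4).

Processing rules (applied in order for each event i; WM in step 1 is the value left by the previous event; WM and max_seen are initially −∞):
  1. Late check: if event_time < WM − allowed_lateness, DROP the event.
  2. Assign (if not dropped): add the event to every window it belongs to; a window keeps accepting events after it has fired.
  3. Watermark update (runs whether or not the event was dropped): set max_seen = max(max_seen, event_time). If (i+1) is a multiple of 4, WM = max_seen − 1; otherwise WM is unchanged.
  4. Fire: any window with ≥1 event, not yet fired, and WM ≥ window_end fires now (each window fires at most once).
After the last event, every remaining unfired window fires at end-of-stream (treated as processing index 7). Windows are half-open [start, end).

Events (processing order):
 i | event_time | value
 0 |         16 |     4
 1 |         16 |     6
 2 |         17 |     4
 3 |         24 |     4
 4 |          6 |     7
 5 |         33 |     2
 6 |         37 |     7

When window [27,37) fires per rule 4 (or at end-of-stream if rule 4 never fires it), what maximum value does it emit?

i=0 t=16 v=4: → [9,19); WM=−∞
i=1 t=16 v=6: → [9,19); WM=−∞
i=2 t=17 v=4: → [9,19); WM=−∞
i=3 t=24 v=4: → [18,28); WM=23; [9,19) fires=6
i=4 t=6 v=7: DROP (t<23-1); WM=23
i=5 t=33 v=2: → [27,37); WM=23
i=6 t=37 v=7: → [36,46); WM=23

2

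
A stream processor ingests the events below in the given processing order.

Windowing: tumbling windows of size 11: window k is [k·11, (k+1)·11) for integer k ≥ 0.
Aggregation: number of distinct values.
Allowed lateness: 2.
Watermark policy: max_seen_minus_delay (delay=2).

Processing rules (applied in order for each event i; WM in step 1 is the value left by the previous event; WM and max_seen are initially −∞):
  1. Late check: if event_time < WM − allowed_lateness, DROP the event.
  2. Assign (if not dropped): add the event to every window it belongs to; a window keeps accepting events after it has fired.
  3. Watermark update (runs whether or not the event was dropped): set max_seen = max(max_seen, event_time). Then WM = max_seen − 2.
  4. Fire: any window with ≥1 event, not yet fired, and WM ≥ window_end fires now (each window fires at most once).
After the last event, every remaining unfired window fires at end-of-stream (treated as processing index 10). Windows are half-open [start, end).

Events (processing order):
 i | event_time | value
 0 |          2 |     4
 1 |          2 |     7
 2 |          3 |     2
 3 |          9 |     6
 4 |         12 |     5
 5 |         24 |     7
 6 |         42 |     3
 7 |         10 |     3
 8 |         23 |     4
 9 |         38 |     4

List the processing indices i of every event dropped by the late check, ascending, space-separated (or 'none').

i=0 t=2 v=4: → [0,11); WM=0
i=1 t=2 v=7: → [0,11); WM=0
i=2 t=3 v=2: → [0,11); WM=1
i=3 t=9 v=6: → [0,11); WM=7
i=4 t=12 v=5: → [11,22); WM=10
i=5 t=24 v=7: → [22,33); WM=22; [0,11) fires=4 [11,22) fires=1
i=6 t=42 v=3: → [33,44); WM=40; [22,33) fires=1
i=7 t=10 v=3: DROP (t<40-2); WM=40
i=8 t=23 v=4: DROP (t<40-2); WM=40
i=9 t=38 v=4: → [33,44); WM=40

7 8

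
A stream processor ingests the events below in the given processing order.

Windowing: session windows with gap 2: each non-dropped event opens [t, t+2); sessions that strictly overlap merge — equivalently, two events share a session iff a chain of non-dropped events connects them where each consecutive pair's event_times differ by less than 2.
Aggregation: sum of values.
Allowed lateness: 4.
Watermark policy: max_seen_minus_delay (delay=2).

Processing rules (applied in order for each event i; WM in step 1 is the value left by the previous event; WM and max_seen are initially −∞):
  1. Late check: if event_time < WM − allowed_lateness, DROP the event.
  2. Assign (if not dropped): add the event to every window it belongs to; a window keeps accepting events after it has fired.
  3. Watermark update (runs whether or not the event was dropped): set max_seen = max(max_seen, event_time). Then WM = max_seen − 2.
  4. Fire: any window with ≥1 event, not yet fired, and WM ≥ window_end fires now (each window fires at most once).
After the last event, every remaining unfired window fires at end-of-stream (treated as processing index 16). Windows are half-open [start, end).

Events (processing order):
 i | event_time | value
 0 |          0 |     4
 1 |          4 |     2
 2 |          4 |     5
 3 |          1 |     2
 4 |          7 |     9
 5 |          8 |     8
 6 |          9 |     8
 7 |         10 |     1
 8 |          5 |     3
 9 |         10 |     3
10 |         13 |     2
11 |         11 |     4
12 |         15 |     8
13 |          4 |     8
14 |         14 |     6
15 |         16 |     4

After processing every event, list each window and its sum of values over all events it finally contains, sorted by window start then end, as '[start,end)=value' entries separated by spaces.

[0,3)=6 [4,7)=10 [7,13)=33 [13,18)=20

i=0 t=0 v=4: → [0,2); WM=-2
i=1 t=4 v=2: → [4,6); WM=2
i=2 t=4 v=5: → [4,6); WM=2
i=3 t=1 v=2: → [0,3); WM=2
i=4 t=7 v=9: → [7,9); WM=5
i=5 t=8 v=8: → [7,10); WM=6
i=6 t=9 v=8: → [7,11); WM=7
i=7 t=10 v=1: → [7,12); WM=8
i=8 t=5 v=3: → [4,7); WM=8
i=9 t=10 v=3: → [7,12); WM=8
i=10 t=13 v=2: → [13,15); WM=11
i=11 t=11 v=4: → [7,13); WM=11
i=12 t=15 v=8: → [15,17); WM=13
i=13 t=4 v=8: DROP (t<13-4); WM=13
i=14 t=14 v=6: → [13,17); WM=13
i=15 t=16 v=4: → [13,18); WM=14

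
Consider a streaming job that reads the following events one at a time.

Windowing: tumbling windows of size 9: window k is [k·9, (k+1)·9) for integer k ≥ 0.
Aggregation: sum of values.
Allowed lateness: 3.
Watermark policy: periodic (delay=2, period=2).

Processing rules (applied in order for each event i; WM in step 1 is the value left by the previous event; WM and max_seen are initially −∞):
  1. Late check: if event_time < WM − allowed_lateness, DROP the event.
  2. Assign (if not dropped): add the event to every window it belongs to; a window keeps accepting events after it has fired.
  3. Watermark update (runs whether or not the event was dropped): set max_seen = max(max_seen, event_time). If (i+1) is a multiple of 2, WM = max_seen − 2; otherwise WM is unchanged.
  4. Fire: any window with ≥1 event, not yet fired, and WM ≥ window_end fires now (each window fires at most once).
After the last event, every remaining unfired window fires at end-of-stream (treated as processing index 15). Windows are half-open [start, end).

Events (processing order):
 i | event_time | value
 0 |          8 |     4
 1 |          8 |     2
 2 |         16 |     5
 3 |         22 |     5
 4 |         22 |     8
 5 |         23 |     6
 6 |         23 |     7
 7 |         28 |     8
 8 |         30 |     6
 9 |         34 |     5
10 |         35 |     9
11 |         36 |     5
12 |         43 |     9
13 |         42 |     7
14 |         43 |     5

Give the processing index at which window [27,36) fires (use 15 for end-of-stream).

i=0 t=8 v=4: → [0,9); WM=−∞
i=1 t=8 v=2: → [0,9); WM=6
i=2 t=16 v=5: → [9,18); WM=6
i=3 t=22 v=5: → [18,27); WM=20; [0,9) fires=6 [9,18) fires=5
i=4 t=22 v=8: → [18,27); WM=20
i=5 t=23 v=6: → [18,27); WM=21
i=6 t=23 v=7: → [18,27); WM=21
i=7 t=28 v=8: → [27,36); WM=26
i=8 t=30 v=6: → [27,36); WM=26
i=9 t=34 v=5: → [27,36); WM=32; [18,27) fires=26
i=10 t=35 v=9: → [27,36); WM=32
i=11 t=36 v=5: → [36,45); WM=34
i=12 t=43 v=9: → [36,45); WM=34
i=13 t=42 v=7: → [36,45); WM=41; [27,36) fires=28
i=14 t=43 v=5: → [36,45); WM=41

13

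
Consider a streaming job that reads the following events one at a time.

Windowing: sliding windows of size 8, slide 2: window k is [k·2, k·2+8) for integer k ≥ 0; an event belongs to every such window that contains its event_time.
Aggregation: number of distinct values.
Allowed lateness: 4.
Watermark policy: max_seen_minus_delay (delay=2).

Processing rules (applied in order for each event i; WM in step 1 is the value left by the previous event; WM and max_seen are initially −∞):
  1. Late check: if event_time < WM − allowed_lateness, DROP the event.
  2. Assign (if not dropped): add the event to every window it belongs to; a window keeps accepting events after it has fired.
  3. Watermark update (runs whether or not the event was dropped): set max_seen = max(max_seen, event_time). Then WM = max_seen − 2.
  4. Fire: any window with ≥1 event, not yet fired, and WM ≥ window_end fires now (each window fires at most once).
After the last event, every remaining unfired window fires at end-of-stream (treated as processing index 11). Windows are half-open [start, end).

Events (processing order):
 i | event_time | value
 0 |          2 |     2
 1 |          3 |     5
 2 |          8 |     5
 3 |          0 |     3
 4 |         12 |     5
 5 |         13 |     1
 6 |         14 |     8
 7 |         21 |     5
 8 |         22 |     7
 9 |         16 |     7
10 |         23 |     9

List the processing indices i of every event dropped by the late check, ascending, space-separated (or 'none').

3

i=0 t=2 v=2: → [2,10),[0,8); WM=0
i=1 t=3 v=5: → [2,10),[0,8); WM=1
i=2 t=8 v=5: → [8,16),[6,14),[4,12),[2,10); WM=6
i=3 t=0 v=3: DROP (t<6-4); WM=6
i=4 t=12 v=5: → [12,20),[10,18),[8,16),[6,14); WM=10; [0,8) fires=2 [2,10) fires=2
i=5 t=13 v=1: → [12,20),[10,18),[8,16),[6,14); WM=11
i=6 t=14 v=8: → [14,22),[12,20),[10,18),[8,16); WM=12; [4,12) fires=1
i=7 t=21 v=5: → [20,28),[18,26),[16,24),[14,22); WM=19; [6,14) fires=2 [8,16) fires=3 [10,18) fires=3
i=8 t=22 v=7: → [22,30),[20,28),[18,26),[16,24); WM=20; [12,20) fires=3
i=9 t=16 v=7: → [16,24),[14,22),[12,20),[10,18); WM=20
i=10 t=23 v=9: → [22,30),[20,28),[18,26),[16,24); WM=21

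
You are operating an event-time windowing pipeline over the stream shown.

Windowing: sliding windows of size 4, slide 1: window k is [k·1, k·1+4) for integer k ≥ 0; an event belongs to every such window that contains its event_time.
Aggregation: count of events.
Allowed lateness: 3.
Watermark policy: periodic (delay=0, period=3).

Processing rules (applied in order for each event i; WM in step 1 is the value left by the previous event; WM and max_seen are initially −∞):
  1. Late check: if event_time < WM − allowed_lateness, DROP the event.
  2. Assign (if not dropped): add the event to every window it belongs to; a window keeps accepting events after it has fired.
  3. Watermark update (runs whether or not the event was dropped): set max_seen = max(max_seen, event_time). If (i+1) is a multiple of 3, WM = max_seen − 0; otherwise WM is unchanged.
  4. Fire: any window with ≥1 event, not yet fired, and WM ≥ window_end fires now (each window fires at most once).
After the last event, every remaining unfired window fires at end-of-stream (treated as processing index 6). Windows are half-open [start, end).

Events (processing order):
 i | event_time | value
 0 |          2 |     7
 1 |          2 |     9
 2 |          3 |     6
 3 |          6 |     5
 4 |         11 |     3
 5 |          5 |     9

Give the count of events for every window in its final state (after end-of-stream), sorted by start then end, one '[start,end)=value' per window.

i=0 t=2 v=7: → [2,6),[1,5),[0,4); WM=−∞
i=1 t=2 v=9: → [2,6),[1,5),[0,4); WM=−∞
i=2 t=3 v=6: → [3,7),[2,6),[1,5),[0,4); WM=3
i=3 t=6 v=5: → [6,10),[5,9),[4,8),[3,7); WM=3
i=4 t=11 v=3: → [11,15),[10,14),[9,13),[8,12); WM=3
i=5 t=5 v=9: → [5,9),[4,8),[3,7),[2,6); WM=11; [0,4) fires=3 [1,5) fires=3 [2,6) fires=4 [3,7) fires=3 [4,8) fires=2 [5,9) fires=2 [6,10) fires=1

[0,4)=3 [1,5)=3 [2,6)=4 [3,7)=3 [4,8)=2 [5,9)=2 [6,10)=1 [8,12)=1 [9,13)=1 [10,14)=1 [11,15)=1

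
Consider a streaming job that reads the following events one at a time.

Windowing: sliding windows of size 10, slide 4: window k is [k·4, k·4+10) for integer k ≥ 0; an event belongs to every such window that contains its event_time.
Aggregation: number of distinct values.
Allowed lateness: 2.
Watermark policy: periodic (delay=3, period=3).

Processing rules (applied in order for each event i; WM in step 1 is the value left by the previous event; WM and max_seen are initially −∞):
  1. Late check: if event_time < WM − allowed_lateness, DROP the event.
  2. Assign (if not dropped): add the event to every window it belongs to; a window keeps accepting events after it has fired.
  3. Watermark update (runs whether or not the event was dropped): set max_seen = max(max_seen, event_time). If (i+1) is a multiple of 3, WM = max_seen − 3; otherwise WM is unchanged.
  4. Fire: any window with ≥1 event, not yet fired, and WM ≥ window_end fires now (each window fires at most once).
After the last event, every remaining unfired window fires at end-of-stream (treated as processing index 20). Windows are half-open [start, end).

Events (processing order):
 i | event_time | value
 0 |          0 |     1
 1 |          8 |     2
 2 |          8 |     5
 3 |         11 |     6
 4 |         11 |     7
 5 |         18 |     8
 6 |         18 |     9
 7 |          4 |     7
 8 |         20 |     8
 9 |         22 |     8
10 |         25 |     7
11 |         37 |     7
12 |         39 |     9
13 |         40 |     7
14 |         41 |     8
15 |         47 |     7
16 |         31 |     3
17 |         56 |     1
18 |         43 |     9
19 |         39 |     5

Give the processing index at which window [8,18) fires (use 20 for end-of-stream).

11

i=0 t=0 v=1: → [0,10); WM=−∞
i=1 t=8 v=2: → [8,18),[4,14),[0,10); WM=−∞
i=2 t=8 v=5: → [8,18),[4,14),[0,10); WM=5
i=3 t=11 v=6: → [8,18),[4,14); WM=5
i=4 t=11 v=7: → [8,18),[4,14); WM=5
i=5 t=18 v=8: → [16,26),[12,22); WM=15; [0,10) fires=3 [4,14) fires=4
i=6 t=18 v=9: → [16,26),[12,22); WM=15
i=7 t=4 v=7: DROP (t<15-2); WM=15
i=8 t=20 v=8: → [20,30),[16,26),[12,22); WM=17
i=9 t=22 v=8: → [20,30),[16,26); WM=17
i=10 t=25 v=7: → [24,34),[20,30),[16,26); WM=17
i=11 t=37 v=7: → [36,46),[32,42),[28,38); WM=34; [8,18) fires=4 [12,22) fires=2 [16,26) fires=3 [20,30) fires=2 [24,34) fires=1
i=12 t=39 v=9: → [36,46),[32,42); WM=34
i=13 t=40 v=7: → [40,50),[36,46),[32,42); WM=34
i=14 t=41 v=8: → [40,50),[36,46),[32,42); WM=38; [28,38) fires=1
i=15 t=47 v=7: → [44,54),[40,50); WM=38
i=16 t=31 v=3: DROP (t<38-2); WM=38
i=17 t=56 v=1: → [56,66),[52,62),[48,58); WM=53; [32,42) fires=3 [36,46) fires=3 [40,50) fires=2
i=18 t=43 v=9: DROP (t<53-2); WM=53
i=19 t=39 v=5: DROP (t<53-2); WM=53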